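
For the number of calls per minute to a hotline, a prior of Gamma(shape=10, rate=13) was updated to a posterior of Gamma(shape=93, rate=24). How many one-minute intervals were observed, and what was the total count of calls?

n = 11 one-minute intervals with total 83 calls

A Gamma(α, β) prior (rate parametrization) on a Poisson rate with n observations summing to S gives posterior Gamma(α+S, β+n).
Matching: Σxᵢ = 93 − 10 = 83 and n = 24 − 13 = 11.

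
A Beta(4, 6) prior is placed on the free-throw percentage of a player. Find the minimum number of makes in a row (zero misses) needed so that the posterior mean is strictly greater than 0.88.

After k makes and 0 misses the posterior is Beta(4+k, 6), with mean (4+k)/(4+6+k).
Set (4+k)/(10+k) > 0.88 and solve: k > (0.88·10 − 4)/(1 − 0.88) = 40.000.
The smallest integer exceeding 40.000 is 41.

k = 41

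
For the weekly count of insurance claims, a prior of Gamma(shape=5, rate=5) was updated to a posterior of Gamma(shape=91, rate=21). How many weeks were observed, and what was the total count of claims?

Gamma–Poisson conjugacy: posterior shape = α + Σxᵢ, posterior rate = β + n.
Matching: Σxᵢ = 91 − 5 = 86 and n = 21 − 5 = 16.

n = 16 weeks with total 86 claims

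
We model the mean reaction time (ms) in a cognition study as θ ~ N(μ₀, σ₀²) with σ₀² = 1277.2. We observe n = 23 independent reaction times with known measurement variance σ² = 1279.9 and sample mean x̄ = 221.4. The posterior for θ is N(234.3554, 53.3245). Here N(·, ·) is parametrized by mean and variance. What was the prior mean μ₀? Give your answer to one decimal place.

μ₀ = 531.7

The posterior mean is a precision-weighted average: μ_n = (τ₀μ₀ + τ_data·x̄)/(τ₀+τ_data), with τ₀=1/σ₀² and τ_data=n/σ².
Here τ₀ = 1/1277.2 = 0.000783 and τ_data = 23/1279.9 = 0.017970, so τ_n = 0.018753.
Rearranging for μ₀: μ₀ = (μ_n·τ_n − τ_data·x̄)/τ₀ = (234.3554·0.018753 − 0.017970·221.4) / 0.000783 = 0.416309/0.000783 ≈ 531.7.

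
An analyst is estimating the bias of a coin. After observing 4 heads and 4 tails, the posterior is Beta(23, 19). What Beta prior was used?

Beta(19, 15)

Beta is conjugate to the binomial likelihood: posterior = Beta(α+s, β+f).
Subtract the data counts: 23−4=19, 19−4=15.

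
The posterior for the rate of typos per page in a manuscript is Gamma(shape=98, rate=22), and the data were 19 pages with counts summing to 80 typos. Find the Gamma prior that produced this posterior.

Gamma(shape=18, rate=3)

Gamma–Poisson conjugacy: posterior shape = α + Σxᵢ, posterior rate = β + n.
So α = 98 − 80 = 18 and β = 22 − 19 = 3.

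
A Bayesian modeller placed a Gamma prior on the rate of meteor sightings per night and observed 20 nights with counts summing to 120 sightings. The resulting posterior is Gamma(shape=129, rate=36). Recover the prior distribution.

Gamma–Poisson conjugacy: posterior shape = α + Σxᵢ, posterior rate = β + n.
So α = 129 − 120 = 9 and β = 36 − 20 = 16.

Gamma(shape=9, rate=16)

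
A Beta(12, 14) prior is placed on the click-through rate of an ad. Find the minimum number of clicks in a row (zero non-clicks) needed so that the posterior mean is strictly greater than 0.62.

After k clicks and 0 non-clicks the posterior is Beta(12+k, 14), with mean (12+k)/(12+14+k).
Set (12+k)/(26+k) > 0.62 and solve: k > (0.62·26 − 12)/(1 − 0.62) = 10.842.
The smallest integer exceeding 10.842 is 11, and checking k=11: (23)/(37) = 0.6216 > 0.62.

k = 11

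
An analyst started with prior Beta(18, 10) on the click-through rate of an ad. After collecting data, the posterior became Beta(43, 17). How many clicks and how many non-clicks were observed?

25 clicks and 7 non-clicks

Beta is conjugate to the binomial likelihood: posterior = Beta(a+s, b+f).
So s = 43 − 18 = 25 and f = 17 − 10 = 7.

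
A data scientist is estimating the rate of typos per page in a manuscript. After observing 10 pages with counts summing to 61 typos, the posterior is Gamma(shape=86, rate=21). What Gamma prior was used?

Gamma(shape=25, rate=11)

A Gamma(α, β) prior (rate parametrization) on a Poisson rate with n observations summing to S gives posterior Gamma(α+S, β+n).
So α = 86 − 61 = 25 and β = 21 − 10 = 11.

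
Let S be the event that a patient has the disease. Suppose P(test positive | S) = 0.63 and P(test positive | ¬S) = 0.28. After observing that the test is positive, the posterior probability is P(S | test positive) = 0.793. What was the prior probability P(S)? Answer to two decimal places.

Bayes' rule in odds form gives O(S|E) = O(S)·[P(E|S)/P(E|¬S)], hence O(S) = O(S|E)/LR.
Posterior odds = 0.793/(1−0.793) = 3.8309. LR = 0.63/0.28 = 2.2500.
Prior odds = 3.8309/2.2500 = 1.7026, so P(S) = 1.7026/(1+1.7026) ≈ 0.63.

P(S) = 0.63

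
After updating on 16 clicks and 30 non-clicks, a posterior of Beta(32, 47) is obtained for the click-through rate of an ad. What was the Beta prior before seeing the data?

Beta is conjugate to the binomial likelihood: posterior = Beta(α+s, β+f).
So α = 32 − 16 = 16 and β = 47 − 30 = 17.

Beta(16, 17)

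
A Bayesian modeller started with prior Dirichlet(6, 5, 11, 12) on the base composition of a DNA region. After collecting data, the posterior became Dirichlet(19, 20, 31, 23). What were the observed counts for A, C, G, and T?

For a Dirichlet(α) prior with multinomial counts c, the posterior is Dirichlet(α + c) componentwise.
Counts are posterior − prior componentwise: 19−6=13, 20−5=15, 31−11=20, 23−12=11.

counts (13, 15, 20, 11)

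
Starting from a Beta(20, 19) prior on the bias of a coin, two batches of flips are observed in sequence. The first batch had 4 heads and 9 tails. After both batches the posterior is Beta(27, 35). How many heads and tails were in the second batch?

Sequential conjugate updates are equivalent to a single update on the pooled data, so total successes = posterior α − prior α and total failures = posterior β − prior β.
Total across both batches: 27−20=7 heads, 35−19=16 tails.
Subtract the first batch: 7−4=3 heads and 16−9=7 tails.

3 heads and 7 tails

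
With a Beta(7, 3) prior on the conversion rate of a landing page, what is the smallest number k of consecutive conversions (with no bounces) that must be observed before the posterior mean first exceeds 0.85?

After k conversions and 0 bounces the posterior is Beta(7+k, 3), with mean (7+k)/(7+3+k).
Set (7+k)/(10+k) > 0.85 and solve: k > (0.85·10 − 7)/(1 − 0.85) = 10.000.
The smallest integer exceeding 10.000 is 11, and checking k=11: (18)/(21) = 0.8571 > 0.85.

k = 11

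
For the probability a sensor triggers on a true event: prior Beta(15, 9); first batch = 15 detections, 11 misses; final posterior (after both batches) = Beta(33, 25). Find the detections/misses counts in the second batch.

3 detections and 5 misses

Because Beta–binomial updating is additive in the counts, the combined data contributed (α_post−α_prior, β_post−β_prior) successes and failures.
Total across both batches: 33−15=18 detections, 25−9=16 misses.
Subtract the first batch: 18−15=3 detections and 16−11=5 misses.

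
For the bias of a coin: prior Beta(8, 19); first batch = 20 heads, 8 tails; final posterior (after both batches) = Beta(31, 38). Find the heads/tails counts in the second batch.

3 heads and 11 tails

Sequential conjugate updates are equivalent to a single update on the pooled data, so total successes = posterior α − prior α and total failures = posterior β − prior β.
Total across both batches: 31−8=23 heads, 38−19=19 tails.
Subtract the first batch: 23−20=3 heads and 19−8=11 tails.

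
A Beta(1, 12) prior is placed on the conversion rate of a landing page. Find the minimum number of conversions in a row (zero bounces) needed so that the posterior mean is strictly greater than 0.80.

k = 48

After k conversions and 0 bounces the posterior is Beta(1+k, 12), with mean (1+k)/(1+12+k).
Set (1+k)/(13+k) > 0.80 and solve: k > (0.80·13 − 1)/(1 − 0.80) = 47.000.
The smallest integer exceeding 47.000 is 48.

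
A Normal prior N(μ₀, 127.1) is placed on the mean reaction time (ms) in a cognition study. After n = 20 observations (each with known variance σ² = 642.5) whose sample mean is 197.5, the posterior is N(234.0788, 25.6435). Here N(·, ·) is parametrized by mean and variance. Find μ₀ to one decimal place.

With known observation variance, the Normal–Normal posterior has precision τ_n = τ₀ + n/σ² and mean μ_n = (τ₀μ₀ + (n/σ²)x̄)/τ_n.
Here τ₀ = 1/127.1 = 0.007868 and τ_data = 20/642.5 = 0.031128, so τ_n = 0.038996.
Rearranging for μ₀: μ₀ = (μ_n·τ_n − τ_data·x̄)/τ₀ = (234.0788·0.038996 − 0.031128·197.5) / 0.007868 = 2.980357/0.007868 ≈ 378.8.

μ₀ = 378.8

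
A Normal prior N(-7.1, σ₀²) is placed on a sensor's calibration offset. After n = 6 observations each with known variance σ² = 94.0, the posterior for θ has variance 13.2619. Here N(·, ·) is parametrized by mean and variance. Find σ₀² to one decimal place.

Posterior precision equals prior precision plus data precision: 1/σ_n² = 1/σ₀² + n/σ².
So 1/σ₀² = 1/13.2619 − 6/94.0 = 0.075404 − 0.063830 = 0.011574.
Hence σ₀² = 1/0.011574 ≈ 86.4.

σ₀² = 86.4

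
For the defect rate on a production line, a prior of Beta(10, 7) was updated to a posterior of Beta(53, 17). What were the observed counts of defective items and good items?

A Beta(a, b) prior with s successes and f failures in binomial data gives a Beta(a+s, b+f) posterior.
Match parameters: s=53−10=43, f=17−7=10.

43 defective items and 10 good items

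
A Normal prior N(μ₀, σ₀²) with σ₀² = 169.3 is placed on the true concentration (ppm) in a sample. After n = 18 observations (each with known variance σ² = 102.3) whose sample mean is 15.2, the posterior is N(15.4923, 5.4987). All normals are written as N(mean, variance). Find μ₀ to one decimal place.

With known observation variance, the Normal–Normal posterior has precision τ_n = τ₀ + n/σ² and mean μ_n = (τ₀μ₀ + (n/σ²)x̄)/τ_n.
Here τ₀ = 1/169.3 = 0.005907 and τ_data = 18/102.3 = 0.175953, so τ_n = 0.181860.
Rearranging for μ₀: μ₀ = (μ_n·τ_n − τ_data·x̄)/τ₀ = (15.4923·0.181860 − 0.175953·15.2) / 0.005907 = 0.142944/0.005907 ≈ 24.2.

μ₀ = 24.2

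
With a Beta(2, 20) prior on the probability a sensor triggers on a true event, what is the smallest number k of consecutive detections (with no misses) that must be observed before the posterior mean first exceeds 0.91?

After k detections and 0 misses the posterior is Beta(2+k, 20), with mean (2+k)/(2+20+k).
Set (2+k)/(22+k) > 0.91 and solve: k > (0.91·22 − 2)/(1 − 0.91) = 200.222.
The smallest integer exceeding 200.222 is 201, and checking k=201: (203)/(223) = 0.9103 > 0.91.

k = 201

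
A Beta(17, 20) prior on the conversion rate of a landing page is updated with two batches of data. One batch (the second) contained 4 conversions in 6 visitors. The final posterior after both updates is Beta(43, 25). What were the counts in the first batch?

22 conversions and 3 bounces

Sequential conjugate updates are equivalent to a single update on the pooled data, so total successes = posterior α − prior α and total failures = posterior β − prior β.
Total across both batches: 43−17=26 conversions, 25−20=5 bounces.
Subtract the second batch: 26−4=22 conversions and 5−2=3 bounces.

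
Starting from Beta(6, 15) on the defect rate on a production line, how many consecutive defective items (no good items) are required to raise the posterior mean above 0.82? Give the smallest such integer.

After k defective items and 0 good items the posterior is Beta(6+k, 15), with mean (6+k)/(6+15+k).
Set (6+k)/(21+k) > 0.82 and solve: k > (0.82·21 − 6)/(1 − 0.82) = 62.333.
The smallest integer exceeding 62.333 is 63, and checking k=63: (69)/(84) = 0.8214 > 0.82.

k = 63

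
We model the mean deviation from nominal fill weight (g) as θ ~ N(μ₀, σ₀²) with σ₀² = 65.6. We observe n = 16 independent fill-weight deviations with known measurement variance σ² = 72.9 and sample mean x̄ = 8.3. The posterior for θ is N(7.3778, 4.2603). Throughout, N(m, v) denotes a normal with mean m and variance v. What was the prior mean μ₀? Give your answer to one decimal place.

μ₀ = -5.9

With known observation variance, the Normal–Normal posterior has precision τ_n = τ₀ + n/σ² and mean μ_n = (τ₀μ₀ + (n/σ²)x̄)/τ_n.
Here τ₀ = 1/65.6 = 0.015244 and τ_data = 16/72.9 = 0.219479, so τ_n = 0.234723.
Rearranging for μ₀: μ₀ = (μ_n·τ_n − τ_data·x̄)/τ₀ = (7.3778·0.234723 − 0.219479·8.3) / 0.015244 = -0.089936/0.015244 ≈ -5.9.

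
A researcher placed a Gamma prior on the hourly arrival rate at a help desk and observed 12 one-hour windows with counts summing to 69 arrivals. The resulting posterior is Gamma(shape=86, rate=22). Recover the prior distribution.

Gamma–Poisson conjugacy: posterior shape = α + Σxᵢ, posterior rate = β + n.
So α = 86 − 69 = 17 and β = 22 − 12 = 10.

Gamma(shape=17, rate=10)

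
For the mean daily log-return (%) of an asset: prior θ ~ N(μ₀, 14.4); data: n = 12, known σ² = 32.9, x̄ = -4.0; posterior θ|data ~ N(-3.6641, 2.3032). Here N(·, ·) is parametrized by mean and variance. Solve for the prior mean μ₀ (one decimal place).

μ₀ = -1.9

The posterior mean is a precision-weighted average: μ_n = (τ₀μ₀ + τ_data·x̄)/(τ₀+τ_data), with τ₀=1/σ₀² and τ_data=n/σ².
Here τ₀ = 1/14.4 = 0.069444 and τ_data = 12/32.9 = 0.364742, so τ_n = 0.434186.
Rearranging for μ₀: μ₀ = (μ_n·τ_n − τ_data·x̄)/τ₀ = (-3.6641·0.434186 − 0.364742·-4.0) / 0.069444 = -0.131933/0.069444 ≈ -1.9.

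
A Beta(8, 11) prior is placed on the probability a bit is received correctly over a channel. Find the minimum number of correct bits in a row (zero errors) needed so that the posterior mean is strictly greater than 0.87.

After k correct bits and 0 errors the posterior is Beta(8+k, 11), with mean (8+k)/(8+11+k).
Set (8+k)/(19+k) > 0.87 and solve: k > (0.87·19 − 8)/(1 − 0.87) = 65.615.
The smallest integer exceeding 65.615 is 66.

k = 66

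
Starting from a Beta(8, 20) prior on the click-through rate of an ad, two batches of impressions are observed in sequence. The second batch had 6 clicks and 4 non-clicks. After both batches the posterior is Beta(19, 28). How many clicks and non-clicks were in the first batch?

Sequential conjugate updates are equivalent to a single update on the pooled data, so total successes = posterior α − prior α and total failures = posterior β − prior β.
Total across both batches: 19−8=11 clicks, 28−20=8 non-clicks.
Subtract the second batch: 11−6=5 clicks and 8−4=4 non-clicks.

5 clicks and 4 non-clicks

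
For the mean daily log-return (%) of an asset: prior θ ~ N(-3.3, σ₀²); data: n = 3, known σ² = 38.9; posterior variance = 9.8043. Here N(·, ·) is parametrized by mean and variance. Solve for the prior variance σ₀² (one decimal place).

Posterior precision equals prior precision plus data precision: 1/σ_n² = 1/σ₀² + n/σ².
So 1/σ₀² = 1/9.8043 − 3/38.9 = 0.101996 − 0.077121 = 0.024875.
Hence σ₀² = 1/0.024875 ≈ 40.2.

σ₀² = 40.2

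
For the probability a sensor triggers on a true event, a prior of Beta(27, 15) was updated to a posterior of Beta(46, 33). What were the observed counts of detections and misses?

19 detections and 18 misses

A Beta(α, β) prior with s successes and f failures in binomial data gives a Beta(α+s, β+f) posterior.
Match parameters: s=46−27=19, f=33−15=18.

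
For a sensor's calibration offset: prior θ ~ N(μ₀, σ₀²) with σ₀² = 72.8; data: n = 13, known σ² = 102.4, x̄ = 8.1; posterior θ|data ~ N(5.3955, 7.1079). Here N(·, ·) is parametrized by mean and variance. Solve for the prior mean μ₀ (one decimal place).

μ₀ = -19.6

The posterior mean is a precision-weighted average: μ_n = (τ₀μ₀ + τ_data·x̄)/(τ₀+τ_data), with τ₀=1/σ₀² and τ_data=n/σ².
Here τ₀ = 1/72.8 = 0.013736 and τ_data = 13/102.4 = 0.126953, so τ_n = 0.140689.
Rearranging for μ₀: μ₀ = (μ_n·τ_n − τ_data·x̄)/τ₀ = (5.3955·0.140689 − 0.126953·8.1) / 0.013736 = -0.269232/0.013736 ≈ -19.6.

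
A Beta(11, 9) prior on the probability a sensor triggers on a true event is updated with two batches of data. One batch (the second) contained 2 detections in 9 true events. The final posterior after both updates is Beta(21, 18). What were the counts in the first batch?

8 detections and 2 misses

Sequential conjugate updates are equivalent to a single update on the pooled data, so total successes = posterior α − prior α and total failures = posterior β − prior β.
Total across both batches: 21−11=10 detections, 18−9=9 misses.
Subtract the second batch: 10−2=8 detections and 9−7=2 misses.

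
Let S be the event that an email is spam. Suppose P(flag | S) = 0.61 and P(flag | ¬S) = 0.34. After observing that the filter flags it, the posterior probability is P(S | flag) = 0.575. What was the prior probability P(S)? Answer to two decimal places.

Bayes' rule in odds form gives O(S|E) = O(S)·[P(E|S)/P(E|¬S)], hence O(S) = O(S|E)/LR.
Posterior odds = 0.575/(1−0.575) = 1.3529. LR = 0.61/0.34 = 1.7941.
Prior odds = 1.3529/1.7941 = 0.7541, so P(S) = 0.7541/(1+0.7541) ≈ 0.43.

P(S) = 0.43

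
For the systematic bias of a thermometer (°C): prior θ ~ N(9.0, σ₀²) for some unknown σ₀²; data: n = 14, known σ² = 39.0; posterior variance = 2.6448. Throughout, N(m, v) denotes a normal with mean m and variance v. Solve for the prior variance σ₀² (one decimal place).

σ₀² = 52.3

Posterior precision equals prior precision plus data precision: 1/σ_n² = 1/σ₀² + n/σ².
So 1/σ₀² = 1/2.6448 − 14/39.0 = 0.378100 − 0.358974 = 0.019126.
Hence σ₀² = 1/0.019126 ≈ 52.3.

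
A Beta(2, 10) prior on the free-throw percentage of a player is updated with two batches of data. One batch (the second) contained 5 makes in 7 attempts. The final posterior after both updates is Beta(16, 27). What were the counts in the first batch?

Sequential conjugate updates are equivalent to a single update on the pooled data, so total successes = posterior α − prior α and total failures = posterior β − prior β.
Total across both batches: 16−2=14 makes, 27−10=17 misses.
Subtract the second batch: 14−5=9 makes and 17−2=15 misses.

9 makes and 15 misses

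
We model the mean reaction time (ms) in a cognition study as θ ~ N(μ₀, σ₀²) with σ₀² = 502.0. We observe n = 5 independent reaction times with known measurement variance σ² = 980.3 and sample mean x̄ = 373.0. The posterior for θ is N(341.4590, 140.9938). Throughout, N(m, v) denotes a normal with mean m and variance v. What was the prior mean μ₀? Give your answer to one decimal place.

The posterior mean is a precision-weighted average: μ_n = (τ₀μ₀ + τ_data·x̄)/(τ₀+τ_data), with τ₀=1/σ₀² and τ_data=n/σ².
Here τ₀ = 1/502.0 = 0.001992 and τ_data = 5/980.3 = 0.005100, so τ_n = 0.007092.
Rearranging for μ₀: μ₀ = (μ_n·τ_n − τ_data·x̄)/τ₀ = (341.4590·0.007092 − 0.005100·373.0) / 0.001992 = 0.519327/0.001992 ≈ 260.7.

μ₀ = 260.7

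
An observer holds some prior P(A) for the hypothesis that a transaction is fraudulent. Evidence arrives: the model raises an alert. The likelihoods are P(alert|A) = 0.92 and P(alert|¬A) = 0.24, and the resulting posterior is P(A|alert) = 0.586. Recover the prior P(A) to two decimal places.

P(A) = 0.27

In odds form, posterior odds = prior odds × likelihood ratio, so prior odds = posterior odds ÷ LR.
Posterior odds = 0.586/(1−0.586) = 1.4155. LR = 0.92/0.24 = 3.8333.
Prior odds = 1.4155/3.8333 = 0.3693, so P(A) = 0.3693/(1+0.3693) ≈ 0.27.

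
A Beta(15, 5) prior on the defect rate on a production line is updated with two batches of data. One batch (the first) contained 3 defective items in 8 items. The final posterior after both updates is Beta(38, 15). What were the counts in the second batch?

Sequential conjugate updates are equivalent to a single update on the pooled data, so total successes = posterior α − prior α and total failures = posterior β − prior β.
Total across both batches: 38−15=23 defective items, 15−5=10 good items.
Subtract the first batch: 23−3=20 defective items and 10−5=5 good items.

20 defective items and 5 good items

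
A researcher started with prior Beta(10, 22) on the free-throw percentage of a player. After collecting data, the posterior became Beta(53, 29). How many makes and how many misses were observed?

A Beta(a, b) prior with s successes and f failures in binomial data gives a Beta(a+s, b+f) posterior.
So s = 53 − 10 = 43 and f = 29 − 22 = 7.

43 makes and 7 misses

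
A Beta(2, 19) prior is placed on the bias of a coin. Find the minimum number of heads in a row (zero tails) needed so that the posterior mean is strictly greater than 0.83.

k = 91

After k heads and 0 tails the posterior is Beta(2+k, 19), with mean (2+k)/(2+19+k).
Set (2+k)/(21+k) > 0.83 and solve: k > (0.83·21 − 2)/(1 − 0.83) = 90.765.
The smallest integer exceeding 90.765 is 91.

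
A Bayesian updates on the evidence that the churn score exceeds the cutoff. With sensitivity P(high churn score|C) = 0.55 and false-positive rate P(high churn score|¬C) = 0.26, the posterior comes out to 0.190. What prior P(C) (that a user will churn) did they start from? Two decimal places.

P(C) = 0.10

In odds form, posterior odds = prior odds × likelihood ratio, so prior odds = posterior odds ÷ LR.
Posterior odds = 0.190/(1−0.190) = 0.2346. LR = 0.55/0.26 = 2.1154.
Prior odds = 0.2346/2.1154 = 0.1109, so P(C) = 0.1109/(1+0.1109) ≈ 0.10.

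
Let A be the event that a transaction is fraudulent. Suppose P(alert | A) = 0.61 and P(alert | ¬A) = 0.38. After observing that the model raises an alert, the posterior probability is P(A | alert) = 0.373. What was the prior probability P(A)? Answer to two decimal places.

Bayes' rule in odds form gives O(A|E) = O(A)·[P(E|A)/P(E|¬A)], hence O(A) = O(A|E)/LR.
Posterior odds = 0.373/(1−0.373) = 0.5949. LR = 0.61/0.38 = 1.6053.
Prior odds = 0.5949/1.6053 = 0.3706, so P(A) = 0.3706/(1+0.3706) ≈ 0.27.

P(A) = 0.27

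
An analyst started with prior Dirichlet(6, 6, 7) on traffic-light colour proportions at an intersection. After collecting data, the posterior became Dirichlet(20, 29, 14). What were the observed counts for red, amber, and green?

counts (14, 23, 7)

For a Dirichlet(α) prior with multinomial counts c, the posterior is Dirichlet(α + c) componentwise.
Counts are posterior − prior componentwise: 20−6=14, 29−6=23, 14−7=7.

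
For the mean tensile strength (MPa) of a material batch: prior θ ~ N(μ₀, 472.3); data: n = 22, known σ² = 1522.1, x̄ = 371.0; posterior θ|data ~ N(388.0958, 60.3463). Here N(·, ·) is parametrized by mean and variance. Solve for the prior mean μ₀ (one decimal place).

With known observation variance, the Normal–Normal posterior has precision τ_n = τ₀ + n/σ² and mean μ_n = (τ₀μ₀ + (n/σ²)x̄)/τ_n.
Here τ₀ = 1/472.3 = 0.002117 and τ_data = 22/1522.1 = 0.014454, so τ_n = 0.016571.
Rearranging for μ₀: μ₀ = (μ_n·τ_n − τ_data·x̄)/τ₀ = (388.0958·0.016571 − 0.014454·371.0) / 0.002117 = 1.068702/0.002117 ≈ 504.8.

μ₀ = 504.8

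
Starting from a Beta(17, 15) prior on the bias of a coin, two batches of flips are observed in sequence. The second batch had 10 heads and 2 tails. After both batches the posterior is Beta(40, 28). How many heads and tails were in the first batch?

Because Beta–binomial updating is additive in the counts, the combined data contributed (α_post−α_prior, β_post−β_prior) successes and failures.
Total across both batches: 40−17=23 heads, 28−15=13 tails.
Subtract the second batch: 23−10=13 heads and 13−2=11 tails.

13 heads and 11 tails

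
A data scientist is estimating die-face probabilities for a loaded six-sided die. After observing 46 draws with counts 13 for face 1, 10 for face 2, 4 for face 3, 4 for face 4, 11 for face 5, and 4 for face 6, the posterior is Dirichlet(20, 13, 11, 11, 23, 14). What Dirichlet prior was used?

For a Dirichlet(α) prior with multinomial counts c, the posterior is Dirichlet(α + c) componentwise.
Subtract each count from the matching posterior parameter: 20−13=7, 13−10=3, 11−4=7, 11−4=7, 23−11=12, 14−4=10.

Dirichlet(7, 3, 7, 7, 12, 10)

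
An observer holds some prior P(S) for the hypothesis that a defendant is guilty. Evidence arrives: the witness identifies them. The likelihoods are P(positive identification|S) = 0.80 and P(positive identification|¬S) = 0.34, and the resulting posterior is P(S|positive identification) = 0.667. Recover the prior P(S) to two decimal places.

In odds form, posterior odds = prior odds × likelihood ratio, so prior odds = posterior odds ÷ LR.
Posterior odds = 0.667/(1−0.667) = 2.0030. LR = 0.80/0.34 = 2.3529.
Prior odds = 2.0030/2.3529 = 0.8513, so P(S) = 0.8513/(1+0.8513) ≈ 0.46.

P(S) = 0.46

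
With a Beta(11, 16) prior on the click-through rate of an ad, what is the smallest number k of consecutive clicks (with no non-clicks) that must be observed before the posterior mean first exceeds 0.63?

k = 17

After k clicks and 0 non-clicks the posterior is Beta(11+k, 16), with mean (11+k)/(11+16+k).
Set (11+k)/(27+k) > 0.63 and solve: k > (0.63·27 − 11)/(1 − 0.63) = 16.243.
The smallest integer exceeding 16.243 is 17, and checking k=17: (28)/(44) = 0.6364 > 0.63.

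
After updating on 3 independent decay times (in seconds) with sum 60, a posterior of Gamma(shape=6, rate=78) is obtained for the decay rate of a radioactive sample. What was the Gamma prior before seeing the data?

For an exponential likelihood with a Gamma(α, β) prior on the rate, n observations with total T give posterior Gamma(α+n, β+T).
So α = 6 − 3 = 3 and β = 78 − 60 = 18.

Gamma(shape=3, rate=18)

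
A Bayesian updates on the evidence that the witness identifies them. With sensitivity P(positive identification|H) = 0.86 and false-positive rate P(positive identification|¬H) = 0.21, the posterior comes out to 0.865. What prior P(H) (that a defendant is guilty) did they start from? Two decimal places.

In odds form, posterior odds = prior odds × likelihood ratio, so prior odds = posterior odds ÷ LR.
Posterior odds = 0.865/(1−0.865) = 6.4074. LR = 0.86/0.21 = 4.0952.
Prior odds = 6.4074/4.0952 = 1.5646, so P(H) = 1.5646/(1+1.5646) ≈ 0.61.

P(H) = 0.61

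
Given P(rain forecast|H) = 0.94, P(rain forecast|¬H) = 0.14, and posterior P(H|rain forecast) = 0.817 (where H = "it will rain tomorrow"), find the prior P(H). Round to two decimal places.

Bayes' rule in odds form gives O(H|E) = O(H)·[P(E|H)/P(E|¬H)], hence O(H) = O(H|E)/LR.
Posterior odds = 0.817/(1−0.817) = 4.4645. LR = 0.94/0.14 = 6.7143.
Prior odds = 4.4645/6.7143 = 0.6649, so P(H) = 0.6649/(1+0.6649) ≈ 0.40.

P(H) = 0.40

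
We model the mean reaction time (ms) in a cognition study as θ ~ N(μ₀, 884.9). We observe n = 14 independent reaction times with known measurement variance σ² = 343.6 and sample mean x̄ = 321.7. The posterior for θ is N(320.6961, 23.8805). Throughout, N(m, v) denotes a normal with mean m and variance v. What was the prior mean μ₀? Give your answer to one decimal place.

With known observation variance, the Normal–Normal posterior has precision τ_n = τ₀ + n/σ² and mean μ_n = (τ₀μ₀ + (n/σ²)x̄)/τ_n.
Here τ₀ = 1/884.9 = 0.001130 and τ_data = 14/343.6 = 0.040745, so τ_n = 0.041875.
Rearranging for μ₀: μ₀ = (μ_n·τ_n − τ_data·x̄)/τ₀ = (320.6961·0.041875 − 0.040745·321.7) / 0.001130 = 0.321483/0.001130 ≈ 284.5.

μ₀ = 284.5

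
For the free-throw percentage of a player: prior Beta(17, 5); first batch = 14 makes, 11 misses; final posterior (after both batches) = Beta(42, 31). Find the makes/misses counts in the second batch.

Sequential conjugate updates are equivalent to a single update on the pooled data, so total successes = posterior α − prior α and total failures = posterior β − prior β.
Total across both batches: 42−17=25 makes, 31−5=26 misses.
Subtract the first batch: 25−14=11 makes and 26−11=15 misses.

11 makes and 15 misses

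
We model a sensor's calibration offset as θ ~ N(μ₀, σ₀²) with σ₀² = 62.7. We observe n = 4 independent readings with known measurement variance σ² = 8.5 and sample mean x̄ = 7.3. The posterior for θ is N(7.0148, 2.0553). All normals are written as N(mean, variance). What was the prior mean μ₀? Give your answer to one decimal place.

μ₀ = -1.4

With known observation variance, the Normal–Normal posterior has precision τ_n = τ₀ + n/σ² and mean μ_n = (τ₀μ₀ + (n/σ²)x̄)/τ_n.
Here τ₀ = 1/62.7 = 0.015949 and τ_data = 4/8.5 = 0.470588, so τ_n = 0.486537.
Rearranging for μ₀: μ₀ = (μ_n·τ_n − τ_data·x̄)/τ₀ = (7.0148·0.486537 − 0.470588·7.3) / 0.015949 = -0.022333/0.015949 ≈ -1.4.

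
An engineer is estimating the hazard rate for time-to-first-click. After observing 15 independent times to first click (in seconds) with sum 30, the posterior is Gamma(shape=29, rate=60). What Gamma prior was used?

For an exponential likelihood with a Gamma(α, β) prior on the rate, n observations with total T give posterior Gamma(α+n, β+T).
So α = 29 − 15 = 14 and β = 60 − 30 = 30.

Gamma(shape=14, rate=30)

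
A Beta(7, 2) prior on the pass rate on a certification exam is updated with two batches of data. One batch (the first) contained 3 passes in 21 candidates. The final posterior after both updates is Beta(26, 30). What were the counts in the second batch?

16 passes and 10 failures

Because Beta–binomial updating is additive in the counts, the combined data contributed (α_post−α_prior, β_post−β_prior) successes and failures.
Total across both batches: 26−7=19 passes, 30−2=28 failures.
Subtract the first batch: 19−3=16 passes and 28−18=10 failures.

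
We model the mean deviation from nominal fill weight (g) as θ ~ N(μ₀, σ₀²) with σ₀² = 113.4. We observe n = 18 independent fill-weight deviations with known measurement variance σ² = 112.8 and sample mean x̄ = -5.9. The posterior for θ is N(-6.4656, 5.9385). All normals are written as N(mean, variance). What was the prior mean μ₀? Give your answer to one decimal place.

μ₀ = -16.7

With known observation variance, the Normal–Normal posterior has precision τ_n = τ₀ + n/σ² and mean μ_n = (τ₀μ₀ + (n/σ²)x̄)/τ_n.
Here τ₀ = 1/113.4 = 0.008818 and τ_data = 18/112.8 = 0.159574, so τ_n = 0.168392.
Rearranging for μ₀: μ₀ = (μ_n·τ_n − τ_data·x̄)/τ₀ = (-6.4656·0.168392 − 0.159574·-5.9) / 0.008818 = -0.147269/0.008818 ≈ -16.7.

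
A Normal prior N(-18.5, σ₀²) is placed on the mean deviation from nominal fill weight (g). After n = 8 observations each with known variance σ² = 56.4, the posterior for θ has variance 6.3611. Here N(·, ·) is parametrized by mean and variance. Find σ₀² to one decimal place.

σ₀² = 65.1

Posterior precision equals prior precision plus data precision: 1/σ_n² = 1/σ₀² + n/σ².
So 1/σ₀² = 1/6.3611 − 8/56.4 = 0.157206 − 0.141844 = 0.015362.
Hence σ₀² = 1/0.015362 ≈ 65.1.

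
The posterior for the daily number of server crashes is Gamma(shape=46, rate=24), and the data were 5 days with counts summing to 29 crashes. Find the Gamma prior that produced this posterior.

Gamma(shape=17, rate=19)

Gamma–Poisson conjugacy: posterior shape = α + Σxᵢ, posterior rate = β + n.
So α = 46 − 29 = 17 and β = 24 − 5 = 19.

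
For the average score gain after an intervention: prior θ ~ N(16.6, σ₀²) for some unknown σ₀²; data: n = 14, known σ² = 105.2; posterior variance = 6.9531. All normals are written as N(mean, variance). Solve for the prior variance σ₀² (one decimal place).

σ₀² = 93.1

For the Normal–Normal model with known σ², precisions add: τ_n = τ₀ + n/σ².
So 1/σ₀² = 1/6.9531 − 14/105.2 = 0.143821 − 0.133080 = 0.010741.
Hence σ₀² = 1/0.010741 ≈ 93.1.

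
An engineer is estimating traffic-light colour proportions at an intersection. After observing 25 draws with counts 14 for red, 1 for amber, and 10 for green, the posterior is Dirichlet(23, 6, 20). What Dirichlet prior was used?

Dirichlet(9, 5, 10)

For a Dirichlet(α) prior with multinomial counts c, the posterior is Dirichlet(α + c) componentwise.
Subtract each count from the matching posterior parameter: 23−14=9, 6−1=5, 20−10=10.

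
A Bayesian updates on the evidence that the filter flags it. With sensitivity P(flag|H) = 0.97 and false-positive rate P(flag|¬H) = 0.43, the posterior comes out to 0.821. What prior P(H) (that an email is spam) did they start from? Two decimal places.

In odds form, posterior odds = prior odds × likelihood ratio, so prior odds = posterior odds ÷ LR.
Posterior odds = 0.821/(1−0.821) = 4.5866. LR = 0.97/0.43 = 2.2558.
Prior odds = 4.5866/2.2558 = 2.0332, so P(H) = 2.0332/(1+2.0332) ≈ 0.67.

P(H) = 0.67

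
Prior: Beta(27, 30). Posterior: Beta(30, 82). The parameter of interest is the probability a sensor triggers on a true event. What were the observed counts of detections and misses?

3 detections and 52 misses

Beta is conjugate to the binomial likelihood: posterior = Beta(α+s, β+f).
So s = 30 − 27 = 3 and f = 82 − 30 = 52.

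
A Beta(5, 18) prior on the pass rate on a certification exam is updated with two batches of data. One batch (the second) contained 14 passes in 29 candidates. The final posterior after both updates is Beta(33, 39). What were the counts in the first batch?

Because Beta–binomial updating is additive in the counts, the combined data contributed (α_post−α_prior, β_post−β_prior) successes and failures.
Total across both batches: 33−5=28 passes, 39−18=21 failures.
Subtract the second batch: 28−14=14 passes and 21−15=6 failures.

14 passes and 6 failures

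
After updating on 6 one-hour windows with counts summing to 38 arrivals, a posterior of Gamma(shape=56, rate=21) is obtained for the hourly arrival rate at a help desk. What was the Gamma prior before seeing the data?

Gamma–Poisson conjugacy: posterior shape = α + Σxᵢ, posterior rate = β + n.
So α = 56 − 38 = 18 and β = 21 − 6 = 15.

Gamma(shape=18, rate=15)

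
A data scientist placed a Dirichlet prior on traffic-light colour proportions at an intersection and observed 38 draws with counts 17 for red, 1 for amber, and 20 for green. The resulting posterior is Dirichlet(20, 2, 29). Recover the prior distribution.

Dirichlet(3, 1, 9)

For a Dirichlet(α) prior with multinomial counts c, the posterior is Dirichlet(α + c) componentwise.
Subtract each count from the matching posterior parameter: 20−17=3, 2−1=1, 29−20=9.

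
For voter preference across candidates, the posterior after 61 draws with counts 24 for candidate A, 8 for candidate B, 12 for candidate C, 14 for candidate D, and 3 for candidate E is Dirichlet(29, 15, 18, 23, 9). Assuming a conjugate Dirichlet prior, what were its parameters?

For a Dirichlet(α) prior with multinomial counts c, the posterior is Dirichlet(α + c) componentwise.
Subtract each count from the matching posterior parameter: 29−24=5, 15−8=7, 18−12=6, 23−14=9, 9−3=6.

Dirichlet(5, 7, 6, 9, 6)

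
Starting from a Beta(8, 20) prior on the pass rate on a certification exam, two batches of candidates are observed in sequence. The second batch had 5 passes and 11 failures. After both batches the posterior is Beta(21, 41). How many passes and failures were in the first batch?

8 passes and 10 failures

Because Beta–binomial updating is additive in the counts, the combined data contributed (α_post−α_prior, β_post−β_prior) successes and failures.
Total across both batches: 21−8=13 passes, 41−20=21 failures.
Subtract the second batch: 13−5=8 passes and 21−11=10 failures.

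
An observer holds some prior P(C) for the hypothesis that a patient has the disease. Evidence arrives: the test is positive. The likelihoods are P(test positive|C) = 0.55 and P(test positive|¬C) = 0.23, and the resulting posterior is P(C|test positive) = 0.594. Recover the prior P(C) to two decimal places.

P(C) = 0.38

Bayes' rule in odds form gives O(C|E) = O(C)·[P(E|C)/P(E|¬C)], hence O(C) = O(C|E)/LR.
Posterior odds = 0.594/(1−0.594) = 1.4631. LR = 0.55/0.23 = 2.3913.
Prior odds = 1.4631/2.3913 = 0.6118, so P(C) = 0.6118/(1+0.6118) ≈ 0.38.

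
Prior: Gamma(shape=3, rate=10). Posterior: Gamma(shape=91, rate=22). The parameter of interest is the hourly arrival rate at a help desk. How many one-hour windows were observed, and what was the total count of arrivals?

A Gamma(α, β) prior (rate parametrization) on a Poisson rate with n observations summing to S gives posterior Gamma(α+S, β+n).
Matching: Σxᵢ = 91 − 3 = 88 and n = 22 − 10 = 12.

n = 12 one-hour windows with total 88 arrivals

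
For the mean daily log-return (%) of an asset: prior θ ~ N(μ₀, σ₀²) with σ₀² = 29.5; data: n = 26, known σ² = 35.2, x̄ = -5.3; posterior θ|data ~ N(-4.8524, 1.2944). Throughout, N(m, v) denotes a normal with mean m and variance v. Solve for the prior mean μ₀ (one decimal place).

With known observation variance, the Normal–Normal posterior has precision τ_n = τ₀ + n/σ² and mean μ_n = (τ₀μ₀ + (n/σ²)x̄)/τ_n.
Here τ₀ = 1/29.5 = 0.033898 and τ_data = 26/35.2 = 0.738636, so τ_n = 0.772534.
Rearranging for μ₀: μ₀ = (μ_n·τ_n − τ_data·x̄)/τ₀ = (-4.8524·0.772534 − 0.738636·-5.3) / 0.033898 = 0.166127/0.033898 ≈ 4.9.

μ₀ = 4.9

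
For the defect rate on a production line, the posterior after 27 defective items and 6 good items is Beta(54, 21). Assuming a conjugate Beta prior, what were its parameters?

Beta(27, 15)

Under Beta–binomial conjugacy the posterior parameters are (a+s, b+f).
So a = 54 − 27 = 27 and b = 21 − 6 = 15.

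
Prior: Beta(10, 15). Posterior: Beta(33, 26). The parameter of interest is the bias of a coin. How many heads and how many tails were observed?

23 heads and 11 tails

Under Beta–binomial conjugacy the posterior parameters are (a+s, b+f).
Match parameters: s=33−10=23, f=26−15=11.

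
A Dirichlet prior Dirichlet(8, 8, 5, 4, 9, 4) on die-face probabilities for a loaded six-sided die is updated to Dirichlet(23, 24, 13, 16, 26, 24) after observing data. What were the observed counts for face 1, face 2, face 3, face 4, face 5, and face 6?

For a Dirichlet(α) prior with multinomial counts c, the posterior is Dirichlet(α + c) componentwise.
Counts are posterior − prior componentwise: 23−8=15, 24−8=16, 13−5=8, 16−4=12, 26−9=17, 24−4=20.

counts (15, 16, 8, 12, 17, 20)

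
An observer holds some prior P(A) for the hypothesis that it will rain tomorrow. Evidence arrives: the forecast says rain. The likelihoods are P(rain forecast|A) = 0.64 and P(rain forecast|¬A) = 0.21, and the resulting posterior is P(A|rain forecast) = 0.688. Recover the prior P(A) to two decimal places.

P(A) = 0.42

Bayes' rule in odds form gives O(A|E) = O(A)·[P(E|A)/P(E|¬A)], hence O(A) = O(A|E)/LR.
Posterior odds = 0.688/(1−0.688) = 2.2051. LR = 0.64/0.21 = 3.0476.
Prior odds = 2.2051/3.0476 = 0.7236, so P(A) = 0.7236/(1+0.7236) ≈ 0.42.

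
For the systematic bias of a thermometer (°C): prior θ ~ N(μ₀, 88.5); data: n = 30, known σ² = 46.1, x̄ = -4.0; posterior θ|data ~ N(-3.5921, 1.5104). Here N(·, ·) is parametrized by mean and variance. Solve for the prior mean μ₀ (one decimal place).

μ₀ = 19.9

The posterior mean is a precision-weighted average: μ_n = (τ₀μ₀ + τ_data·x̄)/(τ₀+τ_data), with τ₀=1/σ₀² and τ_data=n/σ².
Here τ₀ = 1/88.5 = 0.011299 and τ_data = 30/46.1 = 0.650759, so τ_n = 0.662058.
Rearranging for μ₀: μ₀ = (μ_n·τ_n − τ_data·x̄)/τ₀ = (-3.5921·0.662058 − 0.650759·-4.0) / 0.011299 = 0.224857/0.011299 ≈ 19.9.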